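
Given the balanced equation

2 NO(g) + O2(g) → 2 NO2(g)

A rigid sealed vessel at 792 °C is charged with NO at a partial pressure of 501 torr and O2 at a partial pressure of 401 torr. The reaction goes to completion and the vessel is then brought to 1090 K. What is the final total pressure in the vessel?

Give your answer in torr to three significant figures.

At constant V, partial pressures at 792 °C are proportional to moles, so apply stoichiometry directly to pressures.
P(O2) required for 501 torr of NO = (1/2) × 501 = 250.5 torr; available 401 torr, so NO is limiting.
P(O2) remaining = 401 − (1/2) × 501 = 150.5 torr
P(gaseous products) = (2)/2 × 501 = 501.0 torr
P_total at 792 °C = 150.5 + 501.0 = 651.5 torr
Scaling to 1090 K: P = 651.5 × 1090/1065.15 = 666.7 torr

667 torr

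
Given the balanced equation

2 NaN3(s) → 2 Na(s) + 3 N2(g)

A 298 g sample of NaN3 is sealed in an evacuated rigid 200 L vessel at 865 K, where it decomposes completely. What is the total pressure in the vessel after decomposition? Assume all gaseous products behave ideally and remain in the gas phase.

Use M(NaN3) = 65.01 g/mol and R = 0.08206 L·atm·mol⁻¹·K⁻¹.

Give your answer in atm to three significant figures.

2.44 atm

n(NaN3) = 298 / 65.01 = 4.584 mol
n(gas produced) = (3/2) × 4.584 = 6.876 mol
P = nRT/V = 6.876 × 0.08206 × 865 / 200 = 2.440 atm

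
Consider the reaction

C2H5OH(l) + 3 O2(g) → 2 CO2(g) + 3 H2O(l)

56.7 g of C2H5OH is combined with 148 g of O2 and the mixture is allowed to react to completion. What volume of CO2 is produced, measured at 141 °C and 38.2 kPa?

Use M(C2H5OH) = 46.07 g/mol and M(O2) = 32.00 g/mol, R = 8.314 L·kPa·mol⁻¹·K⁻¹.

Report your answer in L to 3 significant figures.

222 L

n(C2H5OH) = 56.7 / 46.07 = 1.231 mol
n(O2) = 148 / 32.00 = 4.625 mol
For 1.231 mol C2H5OH, stoichiometry requires (3/1) × 1.231 = 3.693 mol O2; 4.625 mol is available, so C2H5OH is limiting.
n(CO2) = (2/1) × 1.231 = 2.462 mol
V(CO2) = nRT/P = 2.462 × 8.314 × 414.15 / 38.2 = 221.9 L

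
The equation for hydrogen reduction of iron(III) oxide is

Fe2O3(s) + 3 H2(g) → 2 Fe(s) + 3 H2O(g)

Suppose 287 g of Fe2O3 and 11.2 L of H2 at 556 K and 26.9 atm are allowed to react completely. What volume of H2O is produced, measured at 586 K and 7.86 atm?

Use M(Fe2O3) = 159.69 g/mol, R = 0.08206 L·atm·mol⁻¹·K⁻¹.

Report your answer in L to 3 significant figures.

33.0 L

n(Fe2O3) = 287 / 159.69 = 1.797 mol
n(H2) = PV/RT = (26.9 × 11.2) / (0.08206 × 556) = 6.603 mol
For 1.797 mol Fe2O3, stoichiometry requires (3/1) × 1.797 = 5.391 mol H2; 6.603 mol is available, so Fe2O3 is limiting.
n(H2O) = (3/1) × 1.797 = 5.391 mol
V(H2O) = nRT/P = 5.391 × 0.08206 × 586 / 7.86 = 32.98 L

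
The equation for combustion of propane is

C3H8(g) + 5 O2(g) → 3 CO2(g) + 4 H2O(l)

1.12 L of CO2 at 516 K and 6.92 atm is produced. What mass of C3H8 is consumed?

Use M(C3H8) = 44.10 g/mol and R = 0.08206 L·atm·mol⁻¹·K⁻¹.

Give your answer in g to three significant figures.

2.69 g

n(CO2) = PV/RT = (6.92 × 1.12) / (0.08206 × 516) = 0.1830 mol
n(C3H8) = (1/3) × 0.1830 = 0.06100 mol
m(C3H8) = 0.06100 × 44.10 = 2.690 g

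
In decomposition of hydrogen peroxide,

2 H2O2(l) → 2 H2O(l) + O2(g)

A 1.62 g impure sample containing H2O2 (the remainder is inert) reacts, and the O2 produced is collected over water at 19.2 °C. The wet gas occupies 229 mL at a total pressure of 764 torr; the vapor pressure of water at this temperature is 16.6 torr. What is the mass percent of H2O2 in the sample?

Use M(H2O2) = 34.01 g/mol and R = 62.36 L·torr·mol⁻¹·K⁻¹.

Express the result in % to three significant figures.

39.4 %

P(O2) = 764 − 16.6 = 747.4 torr
n(O2) = PV/RT = (747.4 × 0.2290) / (62.36 × 292.35) = 0.009388 mol
n(H2O2) = (2/1) × 0.009388 = 0.01878 mol
m(H2O2) = 0.01878 × 34.01 = 0.6387 g
%H2O2 = 0.6387 / 1.62 × 100 = 39.43%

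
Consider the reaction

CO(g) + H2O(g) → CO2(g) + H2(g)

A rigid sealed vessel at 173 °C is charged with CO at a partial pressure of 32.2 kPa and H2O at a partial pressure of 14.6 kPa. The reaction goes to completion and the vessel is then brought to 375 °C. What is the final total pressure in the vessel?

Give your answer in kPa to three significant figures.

68.0 kPa

With V and T fixed, P_i ∝ n_i, so the mole ratios apply directly to partial pressures at 173 °C.
P(H2O) required for 32.2 kPa of CO = (1/1) × 32.2 = 32.20 kPa; available 14.6 kPa, so H2O is limiting.
P(CO) remaining = 32.2 − (1/1) × 14.6 = 17.60 kPa
P(gaseous products) = (1+1)/1 × 14.6 = 29.20 kPa
P_total at 173 °C = 17.60 + 29.20 = 46.80 kPa
Scaling to 375 °C: P = 46.80 × 648.15/446.15 = 67.99 kPa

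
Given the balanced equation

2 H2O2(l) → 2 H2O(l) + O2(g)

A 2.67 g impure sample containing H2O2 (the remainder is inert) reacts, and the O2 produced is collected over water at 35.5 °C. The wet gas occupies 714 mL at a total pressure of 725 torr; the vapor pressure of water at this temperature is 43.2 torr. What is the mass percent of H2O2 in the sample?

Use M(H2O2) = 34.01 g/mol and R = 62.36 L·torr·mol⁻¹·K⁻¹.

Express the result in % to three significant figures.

P(O2) = 725 − 43.2 = 681.8 torr
n(O2) = PV/RT = (681.8 × 0.7140) / (62.36 × 308.65) = 0.02529 mol
n(H2O2) = (2/1) × 0.02529 = 0.05058 mol
m(H2O2) = 0.05058 × 34.01 = 1.720 g
%H2O2 = 1.720 / 2.67 × 100 = 64.42%

64.4 %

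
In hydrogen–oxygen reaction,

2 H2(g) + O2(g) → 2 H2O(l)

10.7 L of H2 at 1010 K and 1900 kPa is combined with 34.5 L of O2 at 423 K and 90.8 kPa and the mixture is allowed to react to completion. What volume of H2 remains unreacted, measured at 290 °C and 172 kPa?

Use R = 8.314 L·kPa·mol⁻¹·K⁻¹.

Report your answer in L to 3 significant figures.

n(H2) = PV/RT = (1900 × 10.7) / (8.314 × 1010) = 2.421 mol
n(O2) = PV/RT = (90.8 × 34.5) / (8.314 × 423) = 0.8907 mol
For 2.421 mol H2, stoichiometry requires (1/2) × 2.421 = 1.210 mol O2; 0.8907 mol is available, so O2 is limiting.
n(H2) consumed = (2/1) × 0.8907 = 1.781 mol; remaining = 2.421 − 1.781 = 0.6400 mol
V(H2) = nRT/P = 0.6400 × 8.314 × 563.15 / 172 = 17.42 L

17.4 L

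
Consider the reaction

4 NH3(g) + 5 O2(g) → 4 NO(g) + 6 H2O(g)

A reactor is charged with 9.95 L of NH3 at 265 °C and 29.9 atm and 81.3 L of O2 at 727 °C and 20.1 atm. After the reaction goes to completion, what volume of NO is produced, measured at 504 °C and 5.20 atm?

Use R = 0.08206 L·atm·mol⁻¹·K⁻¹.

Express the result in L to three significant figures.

n(NH3) = PV/RT = (29.9 × 9.95) / (0.08206 × 538.15) = 6.737 mol
n(O2) = PV/RT = (20.1 × 81.3) / (0.08206 × 1000.15) = 19.91 mol
For 6.737 mol NH3, stoichiometry requires (5/4) × 6.737 = 8.421 mol O2; 19.91 mol is available, so NH3 is limiting.
n(NO) = (4/4) × 6.737 = 6.737 mol
V(NO) = nRT/P = 6.737 × 0.08206 × 777.15 / 5.20 = 82.62 L

82.6 L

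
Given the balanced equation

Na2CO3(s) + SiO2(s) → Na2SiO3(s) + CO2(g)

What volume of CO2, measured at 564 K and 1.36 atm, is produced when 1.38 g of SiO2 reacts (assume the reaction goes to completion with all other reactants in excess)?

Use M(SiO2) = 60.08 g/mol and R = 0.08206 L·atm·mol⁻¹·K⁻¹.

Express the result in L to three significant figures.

n(SiO2) = 1.380 / 60.08 = 0.02297 mol
n(CO2) = (1/1) × 0.02297 = 0.02297 mol
V = nRT/P = 0.02297 × 0.08206 × 564 / 1.36 = 0.7817 L

0.782 L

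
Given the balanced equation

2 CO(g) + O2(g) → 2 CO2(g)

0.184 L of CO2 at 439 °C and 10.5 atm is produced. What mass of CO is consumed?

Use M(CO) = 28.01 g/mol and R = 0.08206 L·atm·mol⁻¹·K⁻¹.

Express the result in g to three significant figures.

0.926 g

n(CO2) = PV/RT = (10.5 × 0.184) / (0.08206 × 712.15) = 0.03306 mol
n(CO) = (2/2) × 0.03306 = 0.03306 mol
m(CO) = 0.03306 × 28.01 = 0.9260 g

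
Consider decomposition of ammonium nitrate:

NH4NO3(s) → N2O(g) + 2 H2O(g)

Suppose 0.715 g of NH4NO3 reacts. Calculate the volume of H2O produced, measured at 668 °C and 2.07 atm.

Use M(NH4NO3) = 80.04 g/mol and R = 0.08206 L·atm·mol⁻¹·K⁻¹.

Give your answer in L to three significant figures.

0.667 L

n(NH4NO3) = 0.7150 / 80.04 = 0.008933 mol
n(H2O) = (2/1) × 0.008933 = 0.01787 mol
V = nRT/P = 0.01787 × 0.08206 × 941.15 / 2.07 = 0.6667 L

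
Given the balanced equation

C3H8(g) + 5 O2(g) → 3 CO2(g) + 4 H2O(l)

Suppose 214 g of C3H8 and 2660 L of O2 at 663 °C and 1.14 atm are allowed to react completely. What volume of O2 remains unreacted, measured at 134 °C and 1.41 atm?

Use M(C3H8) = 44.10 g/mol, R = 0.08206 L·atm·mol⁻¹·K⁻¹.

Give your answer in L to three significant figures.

360 L

n(C3H8) = 214 / 44.10 = 4.853 mol
n(O2) = PV/RT = (1.14 × 2660) / (0.08206 × 936.15) = 39.47 mol
For 4.853 mol C3H8, stoichiometry requires (5/1) × 4.853 = 24.27 mol O2; 39.47 mol is available, so C3H8 is limiting.
n(O2) consumed = (5/1) × 4.853 = 24.27 mol; remaining = 39.47 − 24.27 = 15.20 mol
V(O2) = nRT/P = 15.20 × 0.08206 × 407.15 / 1.41 = 360.2 L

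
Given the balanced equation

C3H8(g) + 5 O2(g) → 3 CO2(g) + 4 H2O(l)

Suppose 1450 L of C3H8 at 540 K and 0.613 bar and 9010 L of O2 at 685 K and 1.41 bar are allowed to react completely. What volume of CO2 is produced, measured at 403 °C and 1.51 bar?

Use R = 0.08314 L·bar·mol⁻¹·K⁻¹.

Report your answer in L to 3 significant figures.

2210 L

n(C3H8) = PV/RT = (0.613 × 1450) / (0.08314 × 540) = 19.80 mol
n(O2) = PV/RT = (1.41 × 9010) / (0.08314 × 685) = 223.1 mol
For 19.80 mol C3H8, stoichiometry requires (5/1) × 19.80 = 99.00 mol O2; 223.1 mol is available, so C3H8 is limiting.
n(CO2) = (3/1) × 19.80 = 59.40 mol
V(CO2) = nRT/P = 59.40 × 0.08314 × 676.15 / 1.51 = 2211 L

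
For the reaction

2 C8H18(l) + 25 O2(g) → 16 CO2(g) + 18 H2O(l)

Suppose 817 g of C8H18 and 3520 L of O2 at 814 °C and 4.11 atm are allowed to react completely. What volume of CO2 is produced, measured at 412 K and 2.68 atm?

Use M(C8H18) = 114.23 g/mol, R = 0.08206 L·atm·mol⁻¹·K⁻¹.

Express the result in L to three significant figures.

722 L

n(C8H18) = 817 / 114.23 = 7.152 mol
n(O2) = PV/RT = (4.11 × 3520) / (0.08206 × 1087.15) = 162.2 mol
For 7.152 mol C8H18, stoichiometry requires (25/2) × 7.152 = 89.40 mol O2; 162.2 mol is available, so C8H18 is limiting.
n(CO2) = (16/2) × 7.152 = 57.22 mol
V(CO2) = nRT/P = 57.22 × 0.08206 × 412 / 2.68 = 721.8 L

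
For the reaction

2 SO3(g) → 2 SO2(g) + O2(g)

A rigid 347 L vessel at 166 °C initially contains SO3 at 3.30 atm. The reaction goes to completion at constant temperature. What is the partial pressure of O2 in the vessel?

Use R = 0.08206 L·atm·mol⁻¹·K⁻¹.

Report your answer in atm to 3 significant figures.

n(SO3)₀ = PV/RT = (3.30 × 347) / (0.08206 × 439.15) = 31.78 mol
n(O2) = (1/2) × 31.78 = 15.89 mol
P(O2) = nRT/V = 15.89 × 0.08206 × 439.15 / 347 = 1.650 atm

1.65 atm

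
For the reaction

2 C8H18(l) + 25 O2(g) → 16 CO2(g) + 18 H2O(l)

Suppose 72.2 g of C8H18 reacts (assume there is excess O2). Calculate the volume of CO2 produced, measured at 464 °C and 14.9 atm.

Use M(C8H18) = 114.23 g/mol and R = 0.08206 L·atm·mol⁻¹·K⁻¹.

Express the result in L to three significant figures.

20.5 L

n(C8H18) = 72.20 / 114.23 = 0.6321 mol
n(CO2) = (16/2) × 0.6321 = 5.057 mol
V = nRT/P = 5.057 × 0.08206 × 737.15 / 14.9 = 20.53 L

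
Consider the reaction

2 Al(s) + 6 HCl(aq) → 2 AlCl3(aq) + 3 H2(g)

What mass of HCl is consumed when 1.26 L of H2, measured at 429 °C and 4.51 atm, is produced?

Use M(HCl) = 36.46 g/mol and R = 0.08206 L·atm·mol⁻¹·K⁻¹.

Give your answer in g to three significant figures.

7.19 g

n(H2) = PV/RT = (4.51 × 1.26) / (0.08206 × 702.15) = 0.09862 mol
n(HCl) = (6/3) × 0.09862 = 0.1972 mol
m(HCl) = 0.1972 × 36.46 = 7.190 g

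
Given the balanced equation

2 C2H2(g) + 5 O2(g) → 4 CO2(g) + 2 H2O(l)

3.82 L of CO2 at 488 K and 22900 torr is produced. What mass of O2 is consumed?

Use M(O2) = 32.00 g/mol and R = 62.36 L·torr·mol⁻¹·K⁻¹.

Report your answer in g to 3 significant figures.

n(CO2) = PV/RT = (22900 × 3.82) / (62.36 × 488) = 2.875 mol
n(O2) = (5/4) × 2.875 = 3.594 mol
m(O2) = 3.594 × 32.00 = 115.0 g

115 g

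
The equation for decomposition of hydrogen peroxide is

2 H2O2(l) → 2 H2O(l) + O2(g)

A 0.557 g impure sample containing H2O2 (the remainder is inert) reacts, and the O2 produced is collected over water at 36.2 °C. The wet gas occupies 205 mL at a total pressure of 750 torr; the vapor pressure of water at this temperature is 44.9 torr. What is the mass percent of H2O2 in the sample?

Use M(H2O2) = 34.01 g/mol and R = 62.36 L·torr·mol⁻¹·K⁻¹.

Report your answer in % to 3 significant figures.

91.5 %

P(O2) = 750 − 44.9 = 705.1 torr
n(O2) = PV/RT = (705.1 × 0.2050) / (62.36 × 309.35) = 0.007493 mol
n(H2O2) = (2/1) × 0.007493 = 0.01499 mol
m(H2O2) = 0.01499 × 34.01 = 0.5098 g
%H2O2 = 0.5098 / 0.557 × 100 = 91.53%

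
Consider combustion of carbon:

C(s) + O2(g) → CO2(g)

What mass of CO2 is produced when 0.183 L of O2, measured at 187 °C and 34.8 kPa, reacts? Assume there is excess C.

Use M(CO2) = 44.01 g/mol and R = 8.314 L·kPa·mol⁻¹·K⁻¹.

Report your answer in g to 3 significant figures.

0.0733 g

n(O2) = PV/RT = (34.8 × 0.183) / (8.314 × 460.15) = 0.001665 mol
n(CO2) = (1/1) × 0.001665 = 0.001665 mol
m(CO2) = 0.001665 × 44.01 = 0.07328 g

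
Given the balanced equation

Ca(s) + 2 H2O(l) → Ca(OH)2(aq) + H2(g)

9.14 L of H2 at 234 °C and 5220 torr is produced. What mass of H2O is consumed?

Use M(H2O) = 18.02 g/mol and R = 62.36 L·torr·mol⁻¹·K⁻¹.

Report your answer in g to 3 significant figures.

n(H2) = PV/RT = (5220 × 9.14) / (62.36 × 507.15) = 1.509 mol
n(H2O) = (2/1) × 1.509 = 3.018 mol
m(H2O) = 3.018 × 18.02 = 54.38 g

54.4 g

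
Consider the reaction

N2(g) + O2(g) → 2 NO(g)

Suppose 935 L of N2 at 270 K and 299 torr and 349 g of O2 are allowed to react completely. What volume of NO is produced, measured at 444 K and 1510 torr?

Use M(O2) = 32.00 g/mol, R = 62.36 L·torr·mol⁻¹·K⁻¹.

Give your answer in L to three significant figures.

n(N2) = PV/RT = (299 × 935) / (62.36 × 270) = 16.60 mol
n(O2) = 349 / 32.00 = 10.91 mol
For 16.60 mol N2, stoichiometry requires (1/1) × 16.60 = 16.60 mol O2; 10.91 mol is available, so O2 is limiting.
n(NO) = (2/1) × 10.91 = 21.82 mol
V(NO) = nRT/P = 21.82 × 62.36 × 444 / 1510 = 400.1 L

400 L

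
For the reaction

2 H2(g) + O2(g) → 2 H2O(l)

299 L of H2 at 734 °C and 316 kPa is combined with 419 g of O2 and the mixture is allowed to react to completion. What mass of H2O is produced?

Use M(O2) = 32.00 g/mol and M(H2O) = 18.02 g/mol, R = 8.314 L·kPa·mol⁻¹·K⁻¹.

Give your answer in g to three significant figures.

203 g

n(H2) = PV/RT = (316 × 299) / (8.314 × 1007.15) = 11.28 mol
n(O2) = 419 / 32.00 = 13.09 mol
For 11.28 mol H2, stoichiometry requires (1/2) × 11.28 = 5.640 mol O2; 13.09 mol is available, so H2 is limiting.
n(H2O) = (2/2) × 11.28 = 11.28 mol
m(H2O) = 11.28 × 18.02 = 203.3 g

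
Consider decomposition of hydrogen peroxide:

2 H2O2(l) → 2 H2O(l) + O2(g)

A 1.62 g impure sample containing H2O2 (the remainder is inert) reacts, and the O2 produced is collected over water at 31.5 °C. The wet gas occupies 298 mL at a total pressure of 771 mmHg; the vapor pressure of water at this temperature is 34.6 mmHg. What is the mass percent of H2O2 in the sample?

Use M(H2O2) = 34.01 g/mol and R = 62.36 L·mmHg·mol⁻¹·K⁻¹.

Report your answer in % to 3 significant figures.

P(O2) = 771 − 34.6 = 736.4 mmHg
n(O2) = PV/RT = (736.4 × 0.2980) / (62.36 × 304.65) = 0.01155 mol
n(H2O2) = (2/1) × 0.01155 = 0.02310 mol
m(H2O2) = 0.02310 × 34.01 = 0.7856 g
%H2O2 = 0.7856 / 1.62 × 100 = 48.49%

48.5 %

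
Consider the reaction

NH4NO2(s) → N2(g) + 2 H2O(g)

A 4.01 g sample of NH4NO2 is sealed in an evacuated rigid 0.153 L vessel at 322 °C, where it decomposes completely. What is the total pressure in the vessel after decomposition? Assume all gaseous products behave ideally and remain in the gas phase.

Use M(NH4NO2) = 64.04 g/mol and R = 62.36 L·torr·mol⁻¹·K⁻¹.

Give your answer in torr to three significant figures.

45600 torr

n(NH4NO2) = 4.01 / 64.04 = 0.06262 mol
n(gas produced) = (3/1) × 0.06262 = 0.1879 mol
P = nRT/V = 0.1879 × 62.36 × 595.15 / 0.153 = 45580 torr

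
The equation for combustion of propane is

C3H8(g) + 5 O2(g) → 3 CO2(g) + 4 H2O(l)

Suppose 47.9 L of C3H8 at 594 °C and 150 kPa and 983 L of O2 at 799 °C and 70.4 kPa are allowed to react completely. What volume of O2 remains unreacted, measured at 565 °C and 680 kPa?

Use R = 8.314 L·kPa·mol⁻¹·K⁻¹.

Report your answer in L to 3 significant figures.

n(C3H8) = PV/RT = (150 × 47.9) / (8.314 × 867.15) = 0.9966 mol
n(O2) = PV/RT = (70.4 × 983) / (8.314 × 1072.15) = 7.764 mol
For 0.9966 mol C3H8, stoichiometry requires (5/1) × 0.9966 = 4.983 mol O2; 7.764 mol is available, so C3H8 is limiting.
n(O2) consumed = (5/1) × 0.9966 = 4.983 mol; remaining = 7.764 − 4.983 = 2.781 mol
V(O2) = nRT/P = 2.781 × 8.314 × 838.15 / 680 = 28.50 L

28.5 L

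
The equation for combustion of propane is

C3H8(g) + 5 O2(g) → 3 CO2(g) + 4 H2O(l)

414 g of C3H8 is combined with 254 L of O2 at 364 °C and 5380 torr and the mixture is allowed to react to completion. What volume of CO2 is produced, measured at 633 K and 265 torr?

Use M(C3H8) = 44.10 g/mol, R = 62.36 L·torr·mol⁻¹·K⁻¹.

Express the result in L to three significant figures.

3070 L

n(C3H8) = 414 / 44.10 = 9.388 mol
n(O2) = PV/RT = (5380 × 254) / (62.36 × 637.15) = 34.39 mol
For 9.388 mol C3H8, stoichiometry requires (5/1) × 9.388 = 46.94 mol O2; 34.39 mol is available, so O2 is limiting.
n(CO2) = (3/5) × 34.39 = 20.63 mol
V(CO2) = nRT/P = 20.63 × 62.36 × 633 / 265 = 3073 L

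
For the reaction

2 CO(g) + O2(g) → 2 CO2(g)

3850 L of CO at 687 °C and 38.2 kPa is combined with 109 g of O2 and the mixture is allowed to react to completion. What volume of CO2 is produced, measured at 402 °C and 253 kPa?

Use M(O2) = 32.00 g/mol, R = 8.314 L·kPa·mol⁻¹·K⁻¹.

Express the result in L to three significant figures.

151 L

n(CO) = PV/RT = (38.2 × 3850) / (8.314 × 960.15) = 18.42 mol
n(O2) = 109 / 32.00 = 3.406 mol
For 18.42 mol CO, stoichiometry requires (1/2) × 18.42 = 9.210 mol O2; 3.406 mol is available, so O2 is limiting.
n(CO2) = (2/1) × 3.406 = 6.812 mol
V(CO2) = nRT/P = 6.812 × 8.314 × 675.15 / 253 = 151.1 L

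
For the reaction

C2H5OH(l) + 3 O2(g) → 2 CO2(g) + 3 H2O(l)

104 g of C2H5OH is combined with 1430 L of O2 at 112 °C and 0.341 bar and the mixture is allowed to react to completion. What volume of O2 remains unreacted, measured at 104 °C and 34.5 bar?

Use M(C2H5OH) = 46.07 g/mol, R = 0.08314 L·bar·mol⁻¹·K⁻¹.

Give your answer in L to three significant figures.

n(C2H5OH) = 104 / 46.07 = 2.257 mol
n(O2) = PV/RT = (0.341 × 1430) / (0.08314 × 385.15) = 15.23 mol
For 2.257 mol C2H5OH, stoichiometry requires (3/1) × 2.257 = 6.771 mol O2; 15.23 mol is available, so C2H5OH is limiting.
n(O2) consumed = (3/1) × 2.257 = 6.771 mol; remaining = 15.23 − 6.771 = 8.459 mol
V(O2) = nRT/P = 8.459 × 0.08314 × 377.15 / 34.5 = 7.688 L

7.69 L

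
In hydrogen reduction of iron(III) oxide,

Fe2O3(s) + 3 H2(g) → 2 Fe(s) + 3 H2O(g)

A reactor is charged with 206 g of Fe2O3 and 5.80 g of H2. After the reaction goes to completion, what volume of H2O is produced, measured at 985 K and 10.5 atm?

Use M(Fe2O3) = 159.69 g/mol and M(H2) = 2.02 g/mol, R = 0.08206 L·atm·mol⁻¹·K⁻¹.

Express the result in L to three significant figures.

n(Fe2O3) = 206 / 159.69 = 1.290 mol
n(H2) = 5.80 / 2.02 = 2.871 mol
For 1.290 mol Fe2O3, stoichiometry requires (3/1) × 1.290 = 3.870 mol H2; 2.871 mol is available, so H2 is limiting.
n(H2O) = (3/3) × 2.871 = 2.871 mol
V(H2O) = nRT/P = 2.871 × 0.08206 × 985 / 10.5 = 22.10 L

22.1 L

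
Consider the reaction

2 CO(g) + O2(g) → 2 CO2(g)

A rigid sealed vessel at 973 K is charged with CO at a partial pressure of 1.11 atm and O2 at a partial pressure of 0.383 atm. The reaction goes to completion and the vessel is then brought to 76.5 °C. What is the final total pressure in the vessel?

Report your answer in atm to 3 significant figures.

With V and T fixed, P_i ∝ n_i, so the mole ratios apply directly to partial pressures at 973 K.
P(O2) required for 1.11 atm of CO = (1/2) × 1.11 = 0.5550 atm; available 0.383 atm, so O2 is limiting.
P(CO) remaining = 1.11 − (2/1) × 0.383 = 0.3440 atm
P(gaseous products) = (2)/1 × 0.383 = 0.7660 atm
P_total at 973 K = 0.3440 + 0.7660 = 1.110 atm
Scaling to 76.5 °C: P = 1.110 × 349.65/973 = 0.3989 atm

0.399 atm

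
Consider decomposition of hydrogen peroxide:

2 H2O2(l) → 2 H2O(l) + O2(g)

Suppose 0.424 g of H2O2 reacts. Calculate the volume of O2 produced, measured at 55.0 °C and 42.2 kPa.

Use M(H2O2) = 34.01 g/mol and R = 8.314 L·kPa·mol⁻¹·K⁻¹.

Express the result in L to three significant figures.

0.403 L

n(H2O2) = 0.4240 / 34.01 = 0.01247 mol
n(O2) = (1/2) × 0.01247 = 0.006235 mol
V = nRT/P = 0.006235 × 8.314 × 328.15 / 42.2 = 0.4031 L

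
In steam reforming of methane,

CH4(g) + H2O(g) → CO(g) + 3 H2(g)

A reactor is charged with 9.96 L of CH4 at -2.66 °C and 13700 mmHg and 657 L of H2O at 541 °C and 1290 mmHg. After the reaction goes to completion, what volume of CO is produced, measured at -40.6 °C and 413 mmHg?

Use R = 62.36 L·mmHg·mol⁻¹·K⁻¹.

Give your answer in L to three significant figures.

n(CH4) = PV/RT = (13700 × 9.96) / (62.36 × 270.49) = 8.090 mol
n(H2O) = PV/RT = (1290 × 657) / (62.36 × 814.15) = 16.69 mol
For 8.090 mol CH4, stoichiometry requires (1/1) × 8.090 = 8.090 mol H2O; 16.69 mol is available, so CH4 is limiting.
n(CO) = (1/1) × 8.090 = 8.090 mol
V(CO) = nRT/P = 8.090 × 62.36 × 232.55 / 413 = 284.1 L

284 L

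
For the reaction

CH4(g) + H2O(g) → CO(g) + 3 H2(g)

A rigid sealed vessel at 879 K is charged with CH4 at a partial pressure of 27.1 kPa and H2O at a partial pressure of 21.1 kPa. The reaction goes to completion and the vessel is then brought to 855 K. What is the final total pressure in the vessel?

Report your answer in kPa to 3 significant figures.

At constant V, partial pressures at 879 K are proportional to moles, so apply stoichiometry directly to pressures.
P(H2O) required for 27.1 kPa of CH4 = (1/1) × 27.1 = 27.10 kPa; available 21.1 kPa, so H2O is limiting.
P(CH4) remaining = 27.1 − (1/1) × 21.1 = 6.000 kPa
P(gaseous products) = (1+3)/1 × 21.1 = 84.40 kPa
P_total at 879 K = 6.000 + 84.40 = 90.40 kPa
Scaling to 855 K: P = 90.40 × 855/879 = 87.93 kPa

87.9 kPa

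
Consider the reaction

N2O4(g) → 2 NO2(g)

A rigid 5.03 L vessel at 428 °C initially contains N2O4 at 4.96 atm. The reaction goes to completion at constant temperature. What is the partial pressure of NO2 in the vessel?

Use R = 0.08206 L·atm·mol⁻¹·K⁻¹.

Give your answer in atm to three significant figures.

n(N2O4)₀ = PV/RT = (4.96 × 5.03) / (0.08206 × 701.15) = 0.4336 mol
n(NO2) = (2/1) × 0.4336 = 0.8672 mol
P(NO2) = nRT/V = 0.8672 × 0.08206 × 701.15 / 5.03 = 9.920 atm

9.92 atm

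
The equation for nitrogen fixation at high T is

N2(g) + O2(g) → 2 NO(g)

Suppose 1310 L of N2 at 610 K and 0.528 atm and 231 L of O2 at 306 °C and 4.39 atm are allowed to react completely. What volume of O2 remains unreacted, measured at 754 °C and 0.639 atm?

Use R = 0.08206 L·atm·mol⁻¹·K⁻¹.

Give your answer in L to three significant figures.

n(N2) = PV/RT = (0.528 × 1310) / (0.08206 × 610) = 13.82 mol
n(O2) = PV/RT = (4.39 × 231) / (0.08206 × 579.15) = 21.34 mol
For 13.82 mol N2, stoichiometry requires (1/1) × 13.82 = 13.82 mol O2; 21.34 mol is available, so N2 is limiting.
n(O2) consumed = (1/1) × 13.82 = 13.82 mol; remaining = 21.34 − 13.82 = 7.520 mol
V(O2) = nRT/P = 7.520 × 0.08206 × 1027.15 / 0.639 = 991.9 L

992 L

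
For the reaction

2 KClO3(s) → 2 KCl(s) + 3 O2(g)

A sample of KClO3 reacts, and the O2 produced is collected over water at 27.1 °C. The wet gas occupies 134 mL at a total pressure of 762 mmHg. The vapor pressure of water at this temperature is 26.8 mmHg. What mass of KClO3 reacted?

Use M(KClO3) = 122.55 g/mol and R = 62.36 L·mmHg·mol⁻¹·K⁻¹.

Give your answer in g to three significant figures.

P(O2) = 762 − 26.8 = 735.2 mmHg
n(O2) = PV/RT = (735.2 × 0.1340) / (62.36 × 300.25) = 0.005262 mol
n(KClO3) = (2/3) × 0.005262 = 0.003508 mol
m(KClO3) = 0.003508 × 122.55 = 0.4299 g

0.430 g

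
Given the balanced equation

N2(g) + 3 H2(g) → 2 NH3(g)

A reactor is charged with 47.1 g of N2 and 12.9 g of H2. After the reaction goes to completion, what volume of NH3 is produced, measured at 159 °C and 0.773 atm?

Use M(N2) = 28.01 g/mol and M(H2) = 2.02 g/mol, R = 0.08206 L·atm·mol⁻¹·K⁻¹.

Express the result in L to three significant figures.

154 L

n(N2) = 47.1 / 28.01 = 1.682 mol
n(H2) = 12.9 / 2.02 = 6.386 mol
For 1.682 mol N2, stoichiometry requires (3/1) × 1.682 = 5.046 mol H2; 6.386 mol is available, so N2 is limiting.
n(NH3) = (2/1) × 1.682 = 3.364 mol
V(NH3) = nRT/P = 3.364 × 0.08206 × 432.15 / 0.773 = 154.3 L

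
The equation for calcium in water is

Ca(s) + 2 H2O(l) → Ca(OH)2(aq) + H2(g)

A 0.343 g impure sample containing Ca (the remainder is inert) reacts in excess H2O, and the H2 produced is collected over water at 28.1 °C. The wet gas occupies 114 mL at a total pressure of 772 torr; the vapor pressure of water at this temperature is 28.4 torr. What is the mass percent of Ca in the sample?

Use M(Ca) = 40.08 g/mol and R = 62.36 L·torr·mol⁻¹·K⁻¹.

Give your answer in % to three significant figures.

52.7 %

P(H2) = 772 − 28.4 = 743.6 torr
n(H2) = PV/RT = (743.6 × 0.1140) / (62.36 × 301.25) = 0.004512 mol
n(Ca) = (1/1) × 0.004512 = 0.004512 mol
m(Ca) = 0.004512 × 40.08 = 0.1808 g
%Ca = 0.1808 / 0.343 × 100 = 52.71%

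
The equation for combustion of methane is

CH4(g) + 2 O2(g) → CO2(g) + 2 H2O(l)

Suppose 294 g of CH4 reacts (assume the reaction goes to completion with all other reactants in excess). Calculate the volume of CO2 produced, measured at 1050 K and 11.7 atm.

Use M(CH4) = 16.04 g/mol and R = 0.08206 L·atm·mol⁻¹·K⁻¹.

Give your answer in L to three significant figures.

n(CH4) = 294.0 / 16.04 = 18.33 mol
n(CO2) = (1/1) × 18.33 = 18.33 mol
V = nRT/P = 18.33 × 0.08206 × 1050 / 11.7 = 135.0 L

135 L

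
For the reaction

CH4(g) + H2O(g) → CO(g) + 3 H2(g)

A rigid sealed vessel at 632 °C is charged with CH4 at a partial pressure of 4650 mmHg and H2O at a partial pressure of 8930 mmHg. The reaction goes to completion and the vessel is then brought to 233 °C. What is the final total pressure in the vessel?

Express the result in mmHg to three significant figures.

At constant V, partial pressures at 632 °C are proportional to moles, so apply stoichiometry directly to pressures.
P(H2O) required for 4650 mmHg of CH4 = (1/1) × 4650 = 4650 mmHg; available 8930 mmHg, so CH4 is limiting.
P(H2O) remaining = 8930 − (1/1) × 4650 = 4280 mmHg
P(gaseous products) = (1+3)/1 × 4650 = 18600 mmHg
P_total at 632 °C = 4280 + 18600 = 22880 mmHg
Scaling to 233 °C: P = 22880 × 506.15/905.15 = 12790 mmHg

12800 mmHg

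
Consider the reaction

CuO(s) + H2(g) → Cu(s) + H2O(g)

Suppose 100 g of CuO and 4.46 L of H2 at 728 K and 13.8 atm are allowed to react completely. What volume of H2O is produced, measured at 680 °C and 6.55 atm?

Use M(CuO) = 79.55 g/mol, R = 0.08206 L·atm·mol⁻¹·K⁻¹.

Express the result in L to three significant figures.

12.3 L

n(CuO) = 100 / 79.55 = 1.257 mol
n(H2) = PV/RT = (13.8 × 4.46) / (0.08206 × 728) = 1.030 mol
For 1.257 mol CuO, stoichiometry requires (1/1) × 1.257 = 1.257 mol H2; 1.030 mol is available, so H2 is limiting.
n(H2O) = (1/1) × 1.030 = 1.030 mol
V(H2O) = nRT/P = 1.030 × 0.08206 × 953.15 / 6.55 = 12.30 L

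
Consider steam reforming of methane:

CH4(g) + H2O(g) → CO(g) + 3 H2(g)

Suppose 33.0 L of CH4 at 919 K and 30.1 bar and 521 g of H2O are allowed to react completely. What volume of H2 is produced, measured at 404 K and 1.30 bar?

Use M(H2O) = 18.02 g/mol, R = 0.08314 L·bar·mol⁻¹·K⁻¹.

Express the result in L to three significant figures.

1010 L

n(CH4) = PV/RT = (30.1 × 33.0) / (0.08314 × 919) = 13.00 mol
n(H2O) = 521 / 18.02 = 28.91 mol
For 13.00 mol CH4, stoichiometry requires (1/1) × 13.00 = 13.00 mol H2O; 28.91 mol is available, so CH4 is limiting.
n(H2) = (3/1) × 13.00 = 39.00 mol
V(H2) = nRT/P = 39.00 × 0.08314 × 404 / 1.30 = 1008 L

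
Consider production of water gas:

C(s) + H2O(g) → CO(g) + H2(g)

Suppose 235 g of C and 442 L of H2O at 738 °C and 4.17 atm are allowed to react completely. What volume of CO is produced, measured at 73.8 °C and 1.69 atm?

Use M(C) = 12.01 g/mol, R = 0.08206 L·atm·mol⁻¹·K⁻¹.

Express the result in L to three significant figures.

330 L

n(C) = 235 / 12.01 = 19.57 mol
n(H2O) = PV/RT = (4.17 × 442) / (0.08206 × 1011.15) = 22.21 mol
For 19.57 mol C, stoichiometry requires (1/1) × 19.57 = 19.57 mol H2O; 22.21 mol is available, so C is limiting.
n(CO) = (1/1) × 19.57 = 19.57 mol
V(CO) = nRT/P = 19.57 × 0.08206 × 346.95 / 1.69 = 329.7 L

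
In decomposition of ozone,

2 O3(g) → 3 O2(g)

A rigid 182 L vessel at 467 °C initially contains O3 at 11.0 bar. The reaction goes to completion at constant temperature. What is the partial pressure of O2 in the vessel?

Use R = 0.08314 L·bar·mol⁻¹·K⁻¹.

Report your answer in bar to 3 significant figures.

n(O3)₀ = PV/RT = (11.0 × 182) / (0.08314 × 740.15) = 32.53 mol
n(O2) = (3/2) × 32.53 = 48.80 mol
P(O2) = nRT/V = 48.80 × 0.08314 × 740.15 / 182 = 16.50 bar

16.5 bar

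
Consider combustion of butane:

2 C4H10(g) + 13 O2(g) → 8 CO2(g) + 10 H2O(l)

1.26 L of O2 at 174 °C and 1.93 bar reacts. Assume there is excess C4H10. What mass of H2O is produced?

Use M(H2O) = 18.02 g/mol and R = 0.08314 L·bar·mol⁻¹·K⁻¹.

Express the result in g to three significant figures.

0.907 g

n(O2) = PV/RT = (1.93 × 1.26) / (0.08314 × 447.15) = 0.06541 mol
n(H2O) = (10/13) × 0.06541 = 0.05032 mol
m(H2O) = 0.05032 × 18.02 = 0.9068 g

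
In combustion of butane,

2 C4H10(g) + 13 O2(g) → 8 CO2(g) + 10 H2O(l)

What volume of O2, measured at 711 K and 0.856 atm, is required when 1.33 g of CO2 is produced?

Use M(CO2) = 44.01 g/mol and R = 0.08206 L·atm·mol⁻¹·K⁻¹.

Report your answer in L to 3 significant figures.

3.35 L

n(CO2) = 1.330 / 44.01 = 0.03022 mol
n(O2) = (13/8) × 0.03022 = 0.04911 mol
V = nRT/P = 0.04911 × 0.08206 × 711 / 0.856 = 3.347 L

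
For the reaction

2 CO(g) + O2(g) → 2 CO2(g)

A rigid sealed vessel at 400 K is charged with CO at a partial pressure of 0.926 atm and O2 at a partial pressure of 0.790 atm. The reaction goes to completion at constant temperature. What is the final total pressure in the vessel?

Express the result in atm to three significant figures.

At constant V, partial pressures at 400 K are proportional to moles, so apply stoichiometry directly to pressures.
P(O2) required for 0.926 atm of CO = (1/2) × 0.926 = 0.4630 atm; available 0.790 atm, so CO is limiting.
P(O2) remaining = 0.790 − (1/2) × 0.926 = 0.3270 atm
P(gaseous products) = (2)/2 × 0.926 = 0.9260 atm
P_total at 400 K = 0.3270 + 0.9260 = 1.253 atm

1.25 atm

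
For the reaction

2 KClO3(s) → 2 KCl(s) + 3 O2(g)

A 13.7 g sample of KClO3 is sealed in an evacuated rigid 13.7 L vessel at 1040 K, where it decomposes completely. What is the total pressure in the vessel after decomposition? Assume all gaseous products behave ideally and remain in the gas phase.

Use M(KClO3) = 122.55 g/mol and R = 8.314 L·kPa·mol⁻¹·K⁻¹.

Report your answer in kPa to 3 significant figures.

n(KClO3) = 13.7 / 122.55 = 0.1118 mol
n(gas produced) = (3/2) × 0.1118 = 0.1677 mol
P = nRT/V = 0.1677 × 8.314 × 1040 / 13.7 = 105.8 kPa

106 kPa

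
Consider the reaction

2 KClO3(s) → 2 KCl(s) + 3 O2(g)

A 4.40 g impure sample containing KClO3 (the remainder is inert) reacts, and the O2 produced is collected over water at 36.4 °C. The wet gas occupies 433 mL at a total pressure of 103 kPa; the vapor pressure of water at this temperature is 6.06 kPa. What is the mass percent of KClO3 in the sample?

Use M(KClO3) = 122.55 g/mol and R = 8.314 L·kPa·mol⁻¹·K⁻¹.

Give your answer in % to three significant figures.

P(O2) = 103 − 6.06 = 96.94 kPa
n(O2) = PV/RT = (96.94 × 0.4330) / (8.314 × 309.55) = 0.01631 mol
n(KClO3) = (2/3) × 0.01631 = 0.01087 mol
m(KClO3) = 0.01087 × 122.55 = 1.332 g
%KClO3 = 1.332 / 4.40 × 100 = 30.27%

30.3 %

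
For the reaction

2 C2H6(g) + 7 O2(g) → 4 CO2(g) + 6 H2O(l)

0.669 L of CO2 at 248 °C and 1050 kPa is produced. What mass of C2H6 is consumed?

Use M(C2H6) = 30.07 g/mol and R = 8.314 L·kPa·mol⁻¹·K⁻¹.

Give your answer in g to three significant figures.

n(CO2) = PV/RT = (1050 × 0.669) / (8.314 × 521.15) = 0.1621 mol
n(C2H6) = (2/4) × 0.1621 = 0.08105 mol
m(C2H6) = 0.08105 × 30.07 = 2.437 g

2.44 g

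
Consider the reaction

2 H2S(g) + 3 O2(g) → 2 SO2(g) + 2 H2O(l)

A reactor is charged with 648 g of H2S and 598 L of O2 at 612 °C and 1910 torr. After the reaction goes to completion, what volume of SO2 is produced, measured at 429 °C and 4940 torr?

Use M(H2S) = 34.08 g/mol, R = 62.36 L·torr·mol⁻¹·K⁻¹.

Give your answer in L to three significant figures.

122 L

n(H2S) = 648 / 34.08 = 19.01 mol
n(O2) = PV/RT = (1910 × 598) / (62.36 × 885.15) = 20.69 mol
For 19.01 mol H2S, stoichiometry requires (3/2) × 19.01 = 28.52 mol O2; 20.69 mol is available, so O2 is limiting.
n(SO2) = (2/3) × 20.69 = 13.79 mol
V(SO2) = nRT/P = 13.79 × 62.36 × 702.15 / 4940 = 122.2 L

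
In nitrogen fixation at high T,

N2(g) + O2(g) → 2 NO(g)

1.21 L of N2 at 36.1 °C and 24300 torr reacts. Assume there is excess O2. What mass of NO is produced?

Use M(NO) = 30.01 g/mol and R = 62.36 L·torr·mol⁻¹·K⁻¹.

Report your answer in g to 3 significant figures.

91.5 g

n(N2) = PV/RT = (24300 × 1.21) / (62.36 × 309.25) = 1.525 mol
n(NO) = (2/1) × 1.525 = 3.050 mol
m(NO) = 3.050 × 30.01 = 91.53 g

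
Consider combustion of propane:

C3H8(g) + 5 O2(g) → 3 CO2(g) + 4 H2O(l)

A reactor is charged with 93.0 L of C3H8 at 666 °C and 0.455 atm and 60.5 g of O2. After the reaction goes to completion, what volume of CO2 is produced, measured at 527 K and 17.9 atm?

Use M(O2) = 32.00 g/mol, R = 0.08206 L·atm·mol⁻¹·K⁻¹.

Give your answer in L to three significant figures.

2.74 L

n(C3H8) = PV/RT = (0.455 × 93.0) / (0.08206 × 939.15) = 0.5491 mol
n(O2) = 60.5 / 32.00 = 1.891 mol
For 0.5491 mol C3H8, stoichiometry requires (5/1) × 0.5491 = 2.746 mol O2; 1.891 mol is available, so O2 is limiting.
n(CO2) = (3/5) × 1.891 = 1.135 mol
V(CO2) = nRT/P = 1.135 × 0.08206 × 527 / 17.9 = 2.742 L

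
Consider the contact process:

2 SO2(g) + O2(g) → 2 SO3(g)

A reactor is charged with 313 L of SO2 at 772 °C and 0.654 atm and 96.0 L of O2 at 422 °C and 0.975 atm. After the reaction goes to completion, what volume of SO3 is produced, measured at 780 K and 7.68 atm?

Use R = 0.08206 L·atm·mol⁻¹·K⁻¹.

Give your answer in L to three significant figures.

n(SO2) = PV/RT = (0.654 × 313) / (0.08206 × 1045.15) = 2.387 mol
n(O2) = PV/RT = (0.975 × 96.0) / (0.08206 × 695.15) = 1.641 mol
For 2.387 mol SO2, stoichiometry requires (1/2) × 2.387 = 1.194 mol O2; 1.641 mol is available, so SO2 is limiting.
n(SO3) = (2/2) × 2.387 = 2.387 mol
V(SO3) = nRT/P = 2.387 × 0.08206 × 780 / 7.68 = 19.89 L

19.9 L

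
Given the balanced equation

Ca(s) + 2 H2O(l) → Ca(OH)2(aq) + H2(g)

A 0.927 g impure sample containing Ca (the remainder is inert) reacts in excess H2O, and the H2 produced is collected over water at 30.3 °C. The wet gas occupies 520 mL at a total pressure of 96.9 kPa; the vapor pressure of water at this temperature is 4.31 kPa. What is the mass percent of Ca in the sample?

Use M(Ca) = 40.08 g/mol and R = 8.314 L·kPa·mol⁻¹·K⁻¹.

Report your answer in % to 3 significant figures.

P(H2) = 96.9 − 4.31 = 92.59 kPa
n(H2) = PV/RT = (92.59 × 0.5200) / (8.314 × 303.45) = 0.01908 mol
n(Ca) = (1/1) × 0.01908 = 0.01908 mol
m(Ca) = 0.01908 × 40.08 = 0.7647 g
%Ca = 0.7647 / 0.927 × 100 = 82.49%

82.5 %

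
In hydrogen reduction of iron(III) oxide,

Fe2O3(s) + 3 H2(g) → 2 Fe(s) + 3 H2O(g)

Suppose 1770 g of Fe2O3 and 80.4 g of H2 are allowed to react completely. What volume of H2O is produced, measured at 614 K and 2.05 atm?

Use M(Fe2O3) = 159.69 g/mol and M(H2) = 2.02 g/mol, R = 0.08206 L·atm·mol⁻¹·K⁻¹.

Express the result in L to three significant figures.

n(Fe2O3) = 1770 / 159.69 = 11.08 mol
n(H2) = 80.4 / 2.02 = 39.80 mol
For 11.08 mol Fe2O3, stoichiometry requires (3/1) × 11.08 = 33.24 mol H2; 39.80 mol is available, so Fe2O3 is limiting.
n(H2O) = (3/1) × 11.08 = 33.24 mol
V(H2O) = nRT/P = 33.24 × 0.08206 × 614 / 2.05 = 817.0 L

817 L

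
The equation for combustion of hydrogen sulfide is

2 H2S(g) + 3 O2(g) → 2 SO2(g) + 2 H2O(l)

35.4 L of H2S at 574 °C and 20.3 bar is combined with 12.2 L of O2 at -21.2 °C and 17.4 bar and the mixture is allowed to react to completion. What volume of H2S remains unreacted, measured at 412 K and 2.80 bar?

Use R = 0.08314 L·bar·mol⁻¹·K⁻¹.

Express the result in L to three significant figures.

42.2 L

n(H2S) = PV/RT = (20.3 × 35.4) / (0.08314 × 847.15) = 10.20 mol
n(O2) = PV/RT = (17.4 × 12.2) / (0.08314 × 251.95) = 10.13 mol
For 10.20 mol H2S, stoichiometry requires (3/2) × 10.20 = 15.30 mol O2; 10.13 mol is available, so O2 is limiting.
n(H2S) consumed = (2/3) × 10.13 = 6.753 mol; remaining = 10.20 − 6.753 = 3.447 mol
V(H2S) = nRT/P = 3.447 × 0.08314 × 412 / 2.80 = 42.17 L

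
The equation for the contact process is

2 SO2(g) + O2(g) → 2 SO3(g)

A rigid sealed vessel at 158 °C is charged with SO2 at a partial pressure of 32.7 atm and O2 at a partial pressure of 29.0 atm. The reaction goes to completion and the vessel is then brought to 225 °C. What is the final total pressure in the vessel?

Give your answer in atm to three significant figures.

52.4 atm

Because the vessel is rigid and T is held at 158 °C, work the stoichiometry in partial pressures (P_i = n_iRT/V).
P(O2) required for 32.7 atm of SO2 = (1/2) × 32.7 = 16.35 atm; available 29.0 atm, so SO2 is limiting.
P(O2) remaining = 29.0 − (1/2) × 32.7 = 12.65 atm
P(gaseous products) = (2)/2 × 32.7 = 32.70 atm
P_total at 158 °C = 12.65 + 32.70 = 45.35 atm
Scaling to 225 °C: P = 45.35 × 498.15/431.15 = 52.40 atm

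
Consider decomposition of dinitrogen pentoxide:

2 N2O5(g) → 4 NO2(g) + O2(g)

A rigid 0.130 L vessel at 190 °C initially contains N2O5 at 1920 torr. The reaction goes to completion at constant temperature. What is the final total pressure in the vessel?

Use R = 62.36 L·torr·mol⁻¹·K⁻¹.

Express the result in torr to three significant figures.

4800 torr

Rigid vessel, constant T ⇒ P scales with total gas moles (2 → 5).
P_final = (5/2) × 1920 = 4800 torr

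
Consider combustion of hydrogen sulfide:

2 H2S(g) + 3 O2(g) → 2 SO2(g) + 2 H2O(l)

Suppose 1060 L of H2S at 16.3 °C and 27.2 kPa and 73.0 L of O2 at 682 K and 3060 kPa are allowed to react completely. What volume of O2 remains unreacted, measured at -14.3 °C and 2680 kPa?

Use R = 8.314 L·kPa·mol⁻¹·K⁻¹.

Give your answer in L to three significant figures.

n(H2S) = PV/RT = (27.2 × 1060) / (8.314 × 289.45) = 11.98 mol
n(O2) = PV/RT = (3060 × 73.0) / (8.314 × 682) = 39.40 mol
For 11.98 mol H2S, stoichiometry requires (3/2) × 11.98 = 17.97 mol O2; 39.40 mol is available, so H2S is limiting.
n(O2) consumed = (3/2) × 11.98 = 17.97 mol; remaining = 39.40 − 17.97 = 21.43 mol
V(O2) = nRT/P = 21.43 × 8.314 × 258.85 / 2680 = 17.21 L

17.2 L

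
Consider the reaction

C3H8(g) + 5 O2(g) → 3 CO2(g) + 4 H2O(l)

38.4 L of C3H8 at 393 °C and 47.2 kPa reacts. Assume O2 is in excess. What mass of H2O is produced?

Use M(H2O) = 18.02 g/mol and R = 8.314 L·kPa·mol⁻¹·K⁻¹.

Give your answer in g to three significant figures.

23.6 g

n(C3H8) = PV/RT = (47.2 × 38.4) / (8.314 × 666.15) = 0.3273 mol
n(H2O) = (4/1) × 0.3273 = 1.309 mol
m(H2O) = 1.309 × 18.02 = 23.59 g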